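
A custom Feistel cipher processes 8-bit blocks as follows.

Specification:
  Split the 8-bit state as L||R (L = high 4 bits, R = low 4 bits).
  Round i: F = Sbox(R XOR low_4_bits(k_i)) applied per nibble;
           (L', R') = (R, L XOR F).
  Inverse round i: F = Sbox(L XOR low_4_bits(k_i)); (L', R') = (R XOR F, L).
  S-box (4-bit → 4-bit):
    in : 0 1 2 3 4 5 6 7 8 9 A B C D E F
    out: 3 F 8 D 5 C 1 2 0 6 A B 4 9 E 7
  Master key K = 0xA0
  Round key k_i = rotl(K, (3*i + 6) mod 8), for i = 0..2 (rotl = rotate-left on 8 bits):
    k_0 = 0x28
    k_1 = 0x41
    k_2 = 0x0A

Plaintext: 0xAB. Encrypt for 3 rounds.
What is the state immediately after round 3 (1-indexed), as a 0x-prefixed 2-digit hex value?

0xA4

s_0 = plaintext = 0xAB
s_1 = Round(s_0, k_0) = 0xB7
s_2 = Round(s_1, k_1) = 0x7A
s_3 = Round(s_2, k_2) = 0xA4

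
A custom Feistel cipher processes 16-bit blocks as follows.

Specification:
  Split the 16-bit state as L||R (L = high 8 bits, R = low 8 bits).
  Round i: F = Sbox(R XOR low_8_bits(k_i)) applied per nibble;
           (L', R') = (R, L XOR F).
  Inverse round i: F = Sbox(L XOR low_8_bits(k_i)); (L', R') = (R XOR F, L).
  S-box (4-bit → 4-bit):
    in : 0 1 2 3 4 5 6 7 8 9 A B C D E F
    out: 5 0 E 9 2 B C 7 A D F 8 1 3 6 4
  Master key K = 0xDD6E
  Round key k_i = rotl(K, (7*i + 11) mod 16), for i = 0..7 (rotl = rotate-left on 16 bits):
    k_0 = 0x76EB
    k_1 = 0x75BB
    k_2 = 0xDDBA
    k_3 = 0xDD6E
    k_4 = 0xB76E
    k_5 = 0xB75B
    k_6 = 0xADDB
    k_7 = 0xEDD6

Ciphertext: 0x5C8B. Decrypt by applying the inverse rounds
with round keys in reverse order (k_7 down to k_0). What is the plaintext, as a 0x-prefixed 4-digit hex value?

0xA0C0

s_0 = ciphertext = 0x5C8B
s_1 = InvRound(s_0, k_7) = 0x245C
s_2 = InvRound(s_1, k_6) = 0x1824
s_3 = InvRound(s_2, k_5) = 0x0D18
s_4 = InvRound(s_3, k_4) = 0xD10D
s_5 = InvRound(s_4, k_3) = 0x89D1
s_6 = InvRound(s_5, k_2) = 0x4889
s_7 = InvRound(s_6, k_1) = 0xC048
s_8 = InvRound(s_7, k_0) = 0xA0C0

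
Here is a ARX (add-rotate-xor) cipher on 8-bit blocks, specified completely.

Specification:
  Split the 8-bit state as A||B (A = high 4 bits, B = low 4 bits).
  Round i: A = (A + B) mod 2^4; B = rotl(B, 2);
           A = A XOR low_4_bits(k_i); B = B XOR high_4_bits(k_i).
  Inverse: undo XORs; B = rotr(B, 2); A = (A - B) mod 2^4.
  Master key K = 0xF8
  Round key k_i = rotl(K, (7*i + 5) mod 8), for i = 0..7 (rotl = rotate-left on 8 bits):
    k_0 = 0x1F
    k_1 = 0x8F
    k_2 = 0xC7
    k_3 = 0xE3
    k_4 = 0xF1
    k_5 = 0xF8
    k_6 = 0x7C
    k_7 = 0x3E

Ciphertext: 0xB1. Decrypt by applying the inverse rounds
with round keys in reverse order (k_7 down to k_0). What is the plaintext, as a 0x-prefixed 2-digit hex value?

0x6E

s_0 = ciphertext = 0xB1
s_1 = InvRound(s_0, k_7) = 0xD8
s_2 = InvRound(s_1, k_6) = 0x2F
s_3 = InvRound(s_2, k_5) = 0xA0
s_4 = InvRound(s_3, k_4) = 0xCF
s_5 = InvRound(s_4, k_3) = 0xB4
s_6 = InvRound(s_5, k_2) = 0xA2
s_7 = InvRound(s_6, k_1) = 0xBA
s_8 = InvRound(s_7, k_0) = 0x6E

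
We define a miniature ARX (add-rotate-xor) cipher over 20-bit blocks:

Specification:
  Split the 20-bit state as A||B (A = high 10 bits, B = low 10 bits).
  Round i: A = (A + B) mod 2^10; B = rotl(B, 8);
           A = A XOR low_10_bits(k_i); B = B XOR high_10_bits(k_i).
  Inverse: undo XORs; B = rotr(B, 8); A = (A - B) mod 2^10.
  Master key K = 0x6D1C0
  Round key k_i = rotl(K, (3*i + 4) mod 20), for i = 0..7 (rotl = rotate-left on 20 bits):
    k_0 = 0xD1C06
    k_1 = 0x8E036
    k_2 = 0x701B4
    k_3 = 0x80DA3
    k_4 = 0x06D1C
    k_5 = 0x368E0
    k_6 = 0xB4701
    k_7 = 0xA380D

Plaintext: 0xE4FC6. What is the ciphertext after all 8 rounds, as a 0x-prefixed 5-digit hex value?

s_0 = plaintext = 0xE4FC6
s_1 = Round(s_0, k_0) = 0xD7DB6
s_2 = Round(s_1, k_1) = 0x48C55
s_3 = Round(s_2, k_2) = 0x330D5
s_4 = Round(s_3, k_3) = 0x00B36
s_5 = Round(s_4, k_4) = 0x892D6
s_6 = Round(s_5, k_5) = 0x06A6F
s_7 = Round(s_6, k_6) = 0x6214A
s_8 = Round(s_7, k_7) = 0xB7CDC

0xB7CDC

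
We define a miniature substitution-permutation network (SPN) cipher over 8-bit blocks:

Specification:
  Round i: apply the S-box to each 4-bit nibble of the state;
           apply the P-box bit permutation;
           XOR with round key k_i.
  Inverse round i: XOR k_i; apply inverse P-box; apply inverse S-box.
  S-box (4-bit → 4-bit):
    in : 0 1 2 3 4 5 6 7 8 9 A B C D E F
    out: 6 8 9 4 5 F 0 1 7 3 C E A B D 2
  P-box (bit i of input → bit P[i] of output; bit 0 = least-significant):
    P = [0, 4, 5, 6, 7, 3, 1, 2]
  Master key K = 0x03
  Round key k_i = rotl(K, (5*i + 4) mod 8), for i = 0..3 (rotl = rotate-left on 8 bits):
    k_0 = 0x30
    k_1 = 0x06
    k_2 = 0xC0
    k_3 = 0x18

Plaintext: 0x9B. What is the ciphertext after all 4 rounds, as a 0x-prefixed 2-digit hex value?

s_0 = plaintext = 0x9B
s_1 = Round(s_0, k_0) = 0xC8
s_2 = Round(s_1, k_1) = 0x3B
s_3 = Round(s_2, k_2) = 0xB2
s_4 = Round(s_3, k_3) = 0x57

0x57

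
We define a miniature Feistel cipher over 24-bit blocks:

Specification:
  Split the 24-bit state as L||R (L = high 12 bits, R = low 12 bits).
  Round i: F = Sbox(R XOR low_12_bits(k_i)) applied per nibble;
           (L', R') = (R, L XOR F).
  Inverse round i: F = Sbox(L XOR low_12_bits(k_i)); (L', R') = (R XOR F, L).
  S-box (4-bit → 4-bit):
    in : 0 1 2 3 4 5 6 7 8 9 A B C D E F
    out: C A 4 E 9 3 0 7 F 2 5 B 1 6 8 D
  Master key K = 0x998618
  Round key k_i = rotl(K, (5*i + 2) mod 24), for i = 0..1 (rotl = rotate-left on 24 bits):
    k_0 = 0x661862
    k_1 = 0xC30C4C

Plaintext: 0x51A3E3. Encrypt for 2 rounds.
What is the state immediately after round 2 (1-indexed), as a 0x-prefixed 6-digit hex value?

s_0 = plaintext = 0x51A3E3
s_1 = Round(s_0, k_0) = 0x3E3EE0
s_2 = Round(s_1, k_1) = 0xEE07B2

0xEE07B2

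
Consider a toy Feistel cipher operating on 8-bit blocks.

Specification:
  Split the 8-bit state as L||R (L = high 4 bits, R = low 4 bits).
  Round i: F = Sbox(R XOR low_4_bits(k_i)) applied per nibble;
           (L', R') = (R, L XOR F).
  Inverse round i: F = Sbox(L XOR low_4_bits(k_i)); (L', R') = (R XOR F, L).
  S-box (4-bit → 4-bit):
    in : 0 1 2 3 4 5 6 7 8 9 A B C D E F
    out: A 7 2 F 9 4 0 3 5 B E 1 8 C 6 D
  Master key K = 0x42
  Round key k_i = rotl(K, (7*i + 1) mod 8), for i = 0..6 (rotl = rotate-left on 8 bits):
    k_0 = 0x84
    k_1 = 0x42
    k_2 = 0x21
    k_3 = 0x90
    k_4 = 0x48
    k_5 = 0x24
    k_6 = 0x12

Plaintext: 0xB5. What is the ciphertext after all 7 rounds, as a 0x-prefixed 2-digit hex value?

0x51

s_0 = plaintext = 0xB5
s_1 = Round(s_0, k_0) = 0x5C
s_2 = Round(s_1, k_1) = 0xC3
s_3 = Round(s_2, k_2) = 0x3E
s_4 = Round(s_3, k_3) = 0xE5
s_5 = Round(s_4, k_4) = 0x52
s_6 = Round(s_5, k_5) = 0x25
s_7 = Round(s_6, k_6) = 0x51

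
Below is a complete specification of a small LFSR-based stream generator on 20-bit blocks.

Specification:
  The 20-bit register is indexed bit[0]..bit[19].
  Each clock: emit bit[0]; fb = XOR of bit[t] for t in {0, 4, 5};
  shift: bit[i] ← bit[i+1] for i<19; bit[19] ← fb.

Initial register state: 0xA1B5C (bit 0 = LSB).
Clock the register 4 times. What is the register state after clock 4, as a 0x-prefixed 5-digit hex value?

reg_0 = 0xA1B5C
clock 1: out=0, reg = 0xD0DAE
clock 2: out=0, reg = 0xE86D7
clock 3: out=1, reg = 0x7436B
clock 4: out=1, reg = 0x3A1B5

0x3A1B5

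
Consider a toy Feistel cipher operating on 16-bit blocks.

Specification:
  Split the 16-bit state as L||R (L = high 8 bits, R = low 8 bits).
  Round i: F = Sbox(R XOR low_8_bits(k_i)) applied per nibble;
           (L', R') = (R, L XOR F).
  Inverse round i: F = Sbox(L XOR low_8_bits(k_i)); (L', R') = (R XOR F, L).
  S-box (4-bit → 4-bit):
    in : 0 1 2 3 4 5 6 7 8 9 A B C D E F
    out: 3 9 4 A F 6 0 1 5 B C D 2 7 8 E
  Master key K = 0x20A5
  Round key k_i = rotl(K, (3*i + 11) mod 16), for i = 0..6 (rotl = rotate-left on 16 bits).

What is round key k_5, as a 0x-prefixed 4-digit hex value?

0x9482

K = 0x20A5
k_0 = rotl(K, (3*0+11) mod 16) = rotl(K, 11) = 0x2905
k_1 = rotl(K, (3*1+11) mod 16) = rotl(K, 14) = 0x4829
k_2 = rotl(K, (3*2+11) mod 16) = rotl(K, 1) = 0x414A
k_3 = rotl(K, (3*3+11) mod 16) = rotl(K, 4) = 0x0A52
k_4 = rotl(K, (3*4+11) mod 16) = rotl(K, 7) = 0x5290
k_5 = rotl(K, (3*5+11) mod 16) = rotl(K, 10) = 0x9482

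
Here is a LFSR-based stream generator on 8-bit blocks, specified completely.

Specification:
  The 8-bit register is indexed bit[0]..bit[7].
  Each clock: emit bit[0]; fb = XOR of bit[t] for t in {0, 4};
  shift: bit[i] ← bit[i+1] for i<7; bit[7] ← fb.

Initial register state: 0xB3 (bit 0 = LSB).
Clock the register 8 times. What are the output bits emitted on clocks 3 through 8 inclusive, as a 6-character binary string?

reg_0 = 0xB3
clock 1: out=1, reg = 0x59
clock 2: out=1, reg = 0x2C
clock 3: out=0, reg = 0x16
clock 4: out=0, reg = 0x8B
clock 5: out=1, reg = 0xC5
clock 6: out=1, reg = 0xE2
clock 7: out=0, reg = 0x71
clock 8: out=1, reg = 0x38

001101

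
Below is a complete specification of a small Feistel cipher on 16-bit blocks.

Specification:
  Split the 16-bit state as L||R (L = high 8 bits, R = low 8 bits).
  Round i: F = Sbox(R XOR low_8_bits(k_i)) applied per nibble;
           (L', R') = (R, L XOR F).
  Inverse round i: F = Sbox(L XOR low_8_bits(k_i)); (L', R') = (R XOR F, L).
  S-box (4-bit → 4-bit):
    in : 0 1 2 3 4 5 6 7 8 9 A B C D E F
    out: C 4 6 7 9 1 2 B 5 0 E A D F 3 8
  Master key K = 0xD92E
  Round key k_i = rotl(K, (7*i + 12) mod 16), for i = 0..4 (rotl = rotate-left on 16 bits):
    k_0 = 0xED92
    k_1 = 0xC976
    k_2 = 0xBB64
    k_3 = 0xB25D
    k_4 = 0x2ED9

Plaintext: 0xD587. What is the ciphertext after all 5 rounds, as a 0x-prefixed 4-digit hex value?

0xC42A

s_0 = plaintext = 0xD587
s_1 = Round(s_0, k_0) = 0x8794
s_2 = Round(s_1, k_1) = 0x94B1
s_3 = Round(s_2, k_2) = 0xB165
s_4 = Round(s_3, k_3) = 0x65C4
s_5 = Round(s_4, k_4) = 0xC42A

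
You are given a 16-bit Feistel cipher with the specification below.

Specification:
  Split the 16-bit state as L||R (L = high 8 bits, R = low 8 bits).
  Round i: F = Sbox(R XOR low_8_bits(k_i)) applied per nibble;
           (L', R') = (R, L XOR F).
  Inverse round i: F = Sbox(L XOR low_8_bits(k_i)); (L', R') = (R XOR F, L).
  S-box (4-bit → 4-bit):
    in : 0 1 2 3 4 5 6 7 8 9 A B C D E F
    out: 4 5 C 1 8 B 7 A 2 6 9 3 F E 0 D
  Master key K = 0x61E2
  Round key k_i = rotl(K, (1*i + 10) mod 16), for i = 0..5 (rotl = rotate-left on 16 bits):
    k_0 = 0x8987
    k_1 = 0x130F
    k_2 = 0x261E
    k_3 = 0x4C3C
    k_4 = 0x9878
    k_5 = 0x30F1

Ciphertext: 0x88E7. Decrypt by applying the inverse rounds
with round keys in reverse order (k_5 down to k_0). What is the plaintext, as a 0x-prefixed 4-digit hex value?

0xAFA9

s_0 = ciphertext = 0x88E7
s_1 = InvRound(s_0, k_5) = 0x4188
s_2 = InvRound(s_1, k_4) = 0x9E41
s_3 = InvRound(s_2, k_3) = 0xDD9E
s_4 = InvRound(s_3, k_2) = 0x6FDD
s_5 = InvRound(s_4, k_1) = 0xA96F
s_6 = InvRound(s_5, k_0) = 0xAFA9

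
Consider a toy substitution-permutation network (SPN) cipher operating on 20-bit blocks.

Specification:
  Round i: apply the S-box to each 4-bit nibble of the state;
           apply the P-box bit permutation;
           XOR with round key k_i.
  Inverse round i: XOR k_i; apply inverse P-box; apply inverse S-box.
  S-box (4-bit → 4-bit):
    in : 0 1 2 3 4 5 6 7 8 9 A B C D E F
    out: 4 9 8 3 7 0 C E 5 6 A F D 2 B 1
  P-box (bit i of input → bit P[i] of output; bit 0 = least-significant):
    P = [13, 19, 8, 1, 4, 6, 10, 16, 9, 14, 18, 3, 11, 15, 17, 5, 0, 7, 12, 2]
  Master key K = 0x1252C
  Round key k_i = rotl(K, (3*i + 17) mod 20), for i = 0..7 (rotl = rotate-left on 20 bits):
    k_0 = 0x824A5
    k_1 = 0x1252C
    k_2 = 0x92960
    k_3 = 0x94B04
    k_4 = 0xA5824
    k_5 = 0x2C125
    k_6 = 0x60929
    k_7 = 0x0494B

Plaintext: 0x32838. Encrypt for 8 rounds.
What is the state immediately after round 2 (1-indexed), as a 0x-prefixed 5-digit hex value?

0xF5421

s_0 = plaintext = 0x32838
s_1 = Round(s_0, k_0) = 0xC0754
s_2 = Round(s_1, k_1) = 0xF5421
s_3 = Round(s_2, k_2) = 0xC4B63
s_4 = Round(s_3, k_3) = 0x6B509
s_5 = Round(s_4, k_4) = 0x0C500
s_6 = Round(s_5, k_5) = 0x0DC05
s_7 = Round(s_6, k_6) = 0x29F21
s_8 = Round(s_7, k_7) = 0x3EB4D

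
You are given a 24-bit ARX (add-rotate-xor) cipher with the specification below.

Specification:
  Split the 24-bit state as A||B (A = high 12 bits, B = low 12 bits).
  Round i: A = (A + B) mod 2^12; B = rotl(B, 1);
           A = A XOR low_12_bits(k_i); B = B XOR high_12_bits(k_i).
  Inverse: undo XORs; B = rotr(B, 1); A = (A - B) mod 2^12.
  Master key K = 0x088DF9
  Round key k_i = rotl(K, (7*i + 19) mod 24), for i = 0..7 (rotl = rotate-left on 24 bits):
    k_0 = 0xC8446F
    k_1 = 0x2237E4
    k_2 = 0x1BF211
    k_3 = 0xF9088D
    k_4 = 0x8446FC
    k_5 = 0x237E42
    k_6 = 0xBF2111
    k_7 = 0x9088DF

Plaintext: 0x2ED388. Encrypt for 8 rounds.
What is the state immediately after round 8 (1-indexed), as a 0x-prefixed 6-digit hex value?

0x9FD86D

s_0 = plaintext = 0x2ED388
s_1 = Round(s_0, k_0) = 0x21AB94
s_2 = Round(s_1, k_1) = 0xA4A50A
s_3 = Round(s_2, k_2) = 0xD45BAB
s_4 = Round(s_3, k_3) = 0x07D8C7
s_5 = Round(s_4, k_4) = 0xFB89CB
s_6 = Round(s_5, k_5) = 0x7C11A0
s_7 = Round(s_6, k_6) = 0x8708B2
s_8 = Round(s_7, k_7) = 0x9FD86D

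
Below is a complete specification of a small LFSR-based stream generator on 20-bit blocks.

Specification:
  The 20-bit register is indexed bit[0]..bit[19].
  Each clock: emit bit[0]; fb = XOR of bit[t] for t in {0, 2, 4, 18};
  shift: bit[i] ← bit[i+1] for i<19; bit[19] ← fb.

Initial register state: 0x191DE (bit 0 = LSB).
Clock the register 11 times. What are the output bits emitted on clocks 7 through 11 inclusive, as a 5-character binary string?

reg_0 = 0x191DE
clock 1: out=0, reg = 0x0C8EF
clock 2: out=1, reg = 0x06477
clock 3: out=1, reg = 0x8323B
clock 4: out=1, reg = 0x4191D
clock 5: out=1, reg = 0x20C8E
clock 6: out=0, reg = 0x90647
clock 7: out=1, reg = 0x48323
clock 8: out=1, reg = 0x24191
clock 9: out=1, reg = 0x120C8
clock 10: out=0, reg = 0x09064
clock 11: out=0, reg = 0x84832

11100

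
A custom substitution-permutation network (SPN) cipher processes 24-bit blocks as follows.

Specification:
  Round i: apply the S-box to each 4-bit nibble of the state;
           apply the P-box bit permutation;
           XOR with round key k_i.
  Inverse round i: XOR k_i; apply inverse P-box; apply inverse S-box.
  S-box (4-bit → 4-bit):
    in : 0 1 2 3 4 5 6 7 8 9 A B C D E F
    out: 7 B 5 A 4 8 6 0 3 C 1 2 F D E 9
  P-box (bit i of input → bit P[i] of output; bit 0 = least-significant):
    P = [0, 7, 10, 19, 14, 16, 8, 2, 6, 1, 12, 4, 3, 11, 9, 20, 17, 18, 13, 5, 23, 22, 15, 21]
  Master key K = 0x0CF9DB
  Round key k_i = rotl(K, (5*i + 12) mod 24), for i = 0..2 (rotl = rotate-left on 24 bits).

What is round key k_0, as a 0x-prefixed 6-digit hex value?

K = 0x0CF9DB
k_0 = rotl(K, (5*0+12) mod 24) = rotl(K, 12) = 0x9DB0CF

0x9DB0CF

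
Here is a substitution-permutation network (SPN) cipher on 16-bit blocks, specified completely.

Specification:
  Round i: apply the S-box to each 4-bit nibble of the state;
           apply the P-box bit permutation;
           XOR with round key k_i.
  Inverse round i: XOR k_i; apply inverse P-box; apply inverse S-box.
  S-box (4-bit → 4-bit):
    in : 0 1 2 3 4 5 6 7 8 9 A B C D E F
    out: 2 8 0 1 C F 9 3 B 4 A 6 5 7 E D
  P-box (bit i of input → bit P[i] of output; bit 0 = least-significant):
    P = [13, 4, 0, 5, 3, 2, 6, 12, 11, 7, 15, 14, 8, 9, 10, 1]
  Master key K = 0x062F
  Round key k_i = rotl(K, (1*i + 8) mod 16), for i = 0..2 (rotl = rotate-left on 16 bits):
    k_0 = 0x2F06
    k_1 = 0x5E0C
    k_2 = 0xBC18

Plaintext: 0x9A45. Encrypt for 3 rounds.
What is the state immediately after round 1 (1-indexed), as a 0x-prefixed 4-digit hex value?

0x5BF7

s_0 = plaintext = 0x9A45
s_1 = Round(s_0, k_0) = 0x5BF7
s_2 = Round(s_1, k_1) = 0xE9D6
s_3 = Round(s_2, k_2) = 0x1A76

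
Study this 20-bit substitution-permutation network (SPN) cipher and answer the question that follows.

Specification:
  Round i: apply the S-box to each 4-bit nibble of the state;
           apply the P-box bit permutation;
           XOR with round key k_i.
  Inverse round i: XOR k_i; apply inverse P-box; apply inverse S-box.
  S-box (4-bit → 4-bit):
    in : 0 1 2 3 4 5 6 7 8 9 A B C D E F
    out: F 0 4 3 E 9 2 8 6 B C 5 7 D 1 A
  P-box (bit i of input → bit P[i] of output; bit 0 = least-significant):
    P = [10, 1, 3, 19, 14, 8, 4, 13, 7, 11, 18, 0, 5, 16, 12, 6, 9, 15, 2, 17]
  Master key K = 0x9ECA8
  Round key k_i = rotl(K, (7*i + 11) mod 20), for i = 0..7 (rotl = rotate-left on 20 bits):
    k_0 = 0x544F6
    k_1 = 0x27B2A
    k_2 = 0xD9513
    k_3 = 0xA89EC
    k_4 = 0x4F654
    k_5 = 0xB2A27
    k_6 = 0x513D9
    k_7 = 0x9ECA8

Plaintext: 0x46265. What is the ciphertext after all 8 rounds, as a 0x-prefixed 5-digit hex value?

s_0 = plaintext = 0x46265
s_1 = Round(s_0, k_0) = 0xAC1F2
s_2 = Round(s_1, k_1) = 0x14A06
s_3 = Round(s_2, k_2) = 0x8E440
s_4 = Round(s_3, k_3) = 0x624D3
s_5 = Round(s_4, k_4) = 0x00A47
s_6 = Round(s_5, k_5) = 0x49952
s_7 = Round(s_6, k_6) = 0x6FB34
s_8 = Round(s_7, k_7) = 0x42D62

0x42D62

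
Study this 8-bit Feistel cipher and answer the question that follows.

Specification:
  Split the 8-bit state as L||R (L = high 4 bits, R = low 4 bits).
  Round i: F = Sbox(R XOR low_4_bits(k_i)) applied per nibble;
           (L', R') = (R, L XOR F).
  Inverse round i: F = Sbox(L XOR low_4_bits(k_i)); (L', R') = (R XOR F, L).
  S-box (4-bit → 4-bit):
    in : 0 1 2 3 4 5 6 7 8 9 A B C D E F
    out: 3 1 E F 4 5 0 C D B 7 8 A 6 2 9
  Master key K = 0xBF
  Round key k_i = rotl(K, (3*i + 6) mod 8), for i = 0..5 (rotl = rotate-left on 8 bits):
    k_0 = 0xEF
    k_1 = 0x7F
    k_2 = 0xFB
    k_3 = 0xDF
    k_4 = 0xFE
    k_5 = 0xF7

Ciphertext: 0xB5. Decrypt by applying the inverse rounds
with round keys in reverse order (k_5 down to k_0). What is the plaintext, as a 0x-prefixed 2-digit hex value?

s_0 = ciphertext = 0xB5
s_1 = InvRound(s_0, k_5) = 0xFB
s_2 = InvRound(s_1, k_4) = 0xAF
s_3 = InvRound(s_2, k_3) = 0xAA
s_4 = InvRound(s_3, k_2) = 0xBA
s_5 = InvRound(s_4, k_1) = 0xEB
s_6 = InvRound(s_5, k_0) = 0xAE

0xAE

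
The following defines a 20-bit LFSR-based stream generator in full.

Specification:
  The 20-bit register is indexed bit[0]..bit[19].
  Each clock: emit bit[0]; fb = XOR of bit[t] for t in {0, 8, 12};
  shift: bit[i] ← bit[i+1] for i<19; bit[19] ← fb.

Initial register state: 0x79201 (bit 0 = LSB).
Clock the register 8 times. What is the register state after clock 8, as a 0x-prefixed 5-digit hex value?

0xEA792

reg_0 = 0x79201
clock 1: out=1, reg = 0x3C900
clock 2: out=0, reg = 0x9E480
clock 3: out=0, reg = 0x4F240
clock 4: out=0, reg = 0xA7920
clock 5: out=0, reg = 0x53C90
clock 6: out=0, reg = 0xA9E48
clock 7: out=0, reg = 0xD4F24
clock 8: out=0, reg = 0xEA792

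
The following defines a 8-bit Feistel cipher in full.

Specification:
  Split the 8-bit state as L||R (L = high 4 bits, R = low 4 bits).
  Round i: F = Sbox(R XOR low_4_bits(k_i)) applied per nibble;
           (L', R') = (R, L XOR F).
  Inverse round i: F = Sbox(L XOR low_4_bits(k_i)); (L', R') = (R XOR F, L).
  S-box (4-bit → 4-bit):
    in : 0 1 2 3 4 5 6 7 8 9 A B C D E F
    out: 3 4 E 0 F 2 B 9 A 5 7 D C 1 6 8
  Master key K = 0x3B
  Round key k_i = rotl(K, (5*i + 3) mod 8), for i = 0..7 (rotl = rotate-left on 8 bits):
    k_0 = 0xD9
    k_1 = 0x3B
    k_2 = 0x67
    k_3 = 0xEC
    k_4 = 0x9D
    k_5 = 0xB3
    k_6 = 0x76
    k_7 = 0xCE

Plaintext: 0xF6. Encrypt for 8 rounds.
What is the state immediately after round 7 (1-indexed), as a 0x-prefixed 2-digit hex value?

s_0 = plaintext = 0xF6
s_1 = Round(s_0, k_0) = 0x67
s_2 = Round(s_1, k_1) = 0x7A
s_3 = Round(s_2, k_2) = 0xA6
s_4 = Round(s_3, k_3) = 0x6D
s_5 = Round(s_4, k_4) = 0xD5
s_6 = Round(s_5, k_5) = 0x56
s_7 = Round(s_6, k_6) = 0x66
s_8 = Round(s_7, k_7) = 0x6C

0x66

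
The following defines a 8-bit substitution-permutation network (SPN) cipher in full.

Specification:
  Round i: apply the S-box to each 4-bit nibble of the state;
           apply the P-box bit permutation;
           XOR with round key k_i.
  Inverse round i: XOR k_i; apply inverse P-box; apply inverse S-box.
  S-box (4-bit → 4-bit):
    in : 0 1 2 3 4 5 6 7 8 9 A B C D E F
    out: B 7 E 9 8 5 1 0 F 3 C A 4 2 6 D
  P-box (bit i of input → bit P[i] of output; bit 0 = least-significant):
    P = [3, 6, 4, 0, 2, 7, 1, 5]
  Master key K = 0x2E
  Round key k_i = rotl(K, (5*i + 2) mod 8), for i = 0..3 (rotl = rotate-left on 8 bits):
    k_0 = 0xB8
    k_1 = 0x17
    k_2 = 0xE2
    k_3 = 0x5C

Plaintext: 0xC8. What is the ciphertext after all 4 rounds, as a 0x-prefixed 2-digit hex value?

0x54

s_0 = plaintext = 0xC8
s_1 = Round(s_0, k_0) = 0xE3
s_2 = Round(s_1, k_1) = 0x9C
s_3 = Round(s_2, k_2) = 0x76
s_4 = Round(s_3, k_3) = 0x54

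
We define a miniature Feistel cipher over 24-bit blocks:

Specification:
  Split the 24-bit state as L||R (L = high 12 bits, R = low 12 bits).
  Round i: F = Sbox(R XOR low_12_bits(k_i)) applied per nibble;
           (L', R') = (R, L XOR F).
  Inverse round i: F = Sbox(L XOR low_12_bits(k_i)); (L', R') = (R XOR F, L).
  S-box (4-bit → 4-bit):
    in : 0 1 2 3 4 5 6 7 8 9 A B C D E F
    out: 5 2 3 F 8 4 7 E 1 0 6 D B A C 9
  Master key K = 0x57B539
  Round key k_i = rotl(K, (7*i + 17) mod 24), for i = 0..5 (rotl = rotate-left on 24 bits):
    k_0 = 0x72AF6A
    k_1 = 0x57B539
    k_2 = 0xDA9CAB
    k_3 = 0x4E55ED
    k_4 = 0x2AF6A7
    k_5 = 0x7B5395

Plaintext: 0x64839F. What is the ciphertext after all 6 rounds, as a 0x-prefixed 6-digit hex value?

0xA41A9B

s_0 = plaintext = 0x64839F
s_1 = Round(s_0, k_0) = 0x39FDDC
s_2 = Round(s_1, k_1) = 0xDDC25B
s_3 = Round(s_2, k_2) = 0x25B149
s_4 = Round(s_3, k_3) = 0x149A33
s_5 = Round(s_4, k_4) = 0xA33A41
s_6 = Round(s_5, k_5) = 0xA41A9B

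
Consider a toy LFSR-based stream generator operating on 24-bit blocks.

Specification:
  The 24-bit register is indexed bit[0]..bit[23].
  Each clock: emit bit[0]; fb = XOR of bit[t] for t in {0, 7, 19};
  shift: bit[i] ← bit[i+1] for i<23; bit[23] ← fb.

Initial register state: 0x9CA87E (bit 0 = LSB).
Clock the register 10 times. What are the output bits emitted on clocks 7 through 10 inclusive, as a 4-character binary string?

reg_0 = 0x9CA87E
clock 1: out=0, reg = 0xCE543F
clock 2: out=1, reg = 0x672A1F
clock 3: out=1, reg = 0xB3950F
clock 4: out=1, reg = 0xD9CA87
clock 5: out=1, reg = 0xECE543
clock 6: out=1, reg = 0x7672A1
clock 7: out=1, reg = 0x3B3950
clock 8: out=0, reg = 0x9D9CA8
clock 9: out=0, reg = 0x4ECE54
clock 10: out=0, reg = 0xA7672A

1000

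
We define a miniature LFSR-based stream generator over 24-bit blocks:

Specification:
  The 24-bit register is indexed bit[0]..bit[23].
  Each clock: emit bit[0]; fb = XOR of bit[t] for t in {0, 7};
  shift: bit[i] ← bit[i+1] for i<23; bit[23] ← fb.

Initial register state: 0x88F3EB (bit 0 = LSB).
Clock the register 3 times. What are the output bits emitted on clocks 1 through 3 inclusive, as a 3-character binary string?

reg_0 = 0x88F3EB
clock 1: out=1, reg = 0x4479F5
clock 2: out=1, reg = 0x223CFA
clock 3: out=0, reg = 0x911E7D

110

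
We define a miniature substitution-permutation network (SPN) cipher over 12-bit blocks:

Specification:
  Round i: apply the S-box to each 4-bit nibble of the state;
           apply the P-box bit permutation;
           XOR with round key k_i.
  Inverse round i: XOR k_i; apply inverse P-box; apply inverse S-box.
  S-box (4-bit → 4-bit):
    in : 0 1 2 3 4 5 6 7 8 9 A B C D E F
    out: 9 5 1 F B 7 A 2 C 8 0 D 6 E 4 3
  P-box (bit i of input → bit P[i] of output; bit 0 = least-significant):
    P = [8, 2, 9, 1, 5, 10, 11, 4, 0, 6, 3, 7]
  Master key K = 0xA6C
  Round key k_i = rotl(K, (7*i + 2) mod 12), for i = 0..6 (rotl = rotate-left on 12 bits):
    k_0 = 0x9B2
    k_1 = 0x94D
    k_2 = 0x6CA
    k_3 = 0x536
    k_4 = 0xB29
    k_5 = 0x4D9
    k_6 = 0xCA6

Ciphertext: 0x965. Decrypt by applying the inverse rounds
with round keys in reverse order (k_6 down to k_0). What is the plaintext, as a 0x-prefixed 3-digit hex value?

0x116

s_0 = ciphertext = 0x965
s_1 = InvRound(s_0, k_6) = 0x470
s_2 = InvRound(s_1, k_5) = 0xB2A
s_3 = InvRound(s_2, k_4) = 0x2A9
s_4 = InvRound(s_3, k_3) = 0xB63
s_5 = InvRound(s_4, k_2) = 0xB52
s_6 = InvRound(s_5, k_1) = 0x19D
s_7 = InvRound(s_6, k_0) = 0x116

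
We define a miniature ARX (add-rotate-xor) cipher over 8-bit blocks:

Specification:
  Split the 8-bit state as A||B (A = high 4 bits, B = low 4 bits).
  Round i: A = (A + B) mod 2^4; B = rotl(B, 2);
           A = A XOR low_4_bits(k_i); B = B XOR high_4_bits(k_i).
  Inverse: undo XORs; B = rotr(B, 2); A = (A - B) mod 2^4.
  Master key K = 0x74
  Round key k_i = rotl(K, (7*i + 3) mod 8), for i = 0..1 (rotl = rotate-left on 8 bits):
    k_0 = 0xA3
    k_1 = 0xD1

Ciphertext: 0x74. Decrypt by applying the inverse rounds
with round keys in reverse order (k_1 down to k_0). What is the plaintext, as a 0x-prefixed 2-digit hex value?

0x03

s_0 = ciphertext = 0x74
s_1 = InvRound(s_0, k_1) = 0x06
s_2 = InvRound(s_1, k_0) = 0x03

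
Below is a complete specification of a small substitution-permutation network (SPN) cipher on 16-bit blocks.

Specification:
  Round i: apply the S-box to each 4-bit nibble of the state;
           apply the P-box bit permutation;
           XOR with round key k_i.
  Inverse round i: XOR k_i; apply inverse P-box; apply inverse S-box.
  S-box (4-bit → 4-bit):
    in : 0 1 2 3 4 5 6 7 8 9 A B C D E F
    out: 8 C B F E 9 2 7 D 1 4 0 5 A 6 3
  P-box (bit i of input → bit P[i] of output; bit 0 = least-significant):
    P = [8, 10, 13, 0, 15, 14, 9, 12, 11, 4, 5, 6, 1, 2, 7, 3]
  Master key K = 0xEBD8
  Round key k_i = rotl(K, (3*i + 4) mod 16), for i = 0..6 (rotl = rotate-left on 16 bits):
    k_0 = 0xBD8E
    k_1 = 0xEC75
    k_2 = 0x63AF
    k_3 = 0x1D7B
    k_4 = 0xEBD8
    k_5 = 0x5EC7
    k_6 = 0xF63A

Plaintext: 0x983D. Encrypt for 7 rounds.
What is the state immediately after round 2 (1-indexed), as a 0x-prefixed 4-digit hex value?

s_0 = plaintext = 0x983D
s_1 = Round(s_0, k_0) = 0x63ED
s_2 = Round(s_1, k_1) = 0xA200
s_3 = Round(s_2, k_2) = 0x7B7E
s_4 = Round(s_3, k_3) = 0xFBFD
s_5 = Round(s_4, k_4) = 0x2FDF
s_6 = Round(s_5, k_5) = 0x03D9
s_7 = Round(s_6, k_6) = 0xAF42

0xA200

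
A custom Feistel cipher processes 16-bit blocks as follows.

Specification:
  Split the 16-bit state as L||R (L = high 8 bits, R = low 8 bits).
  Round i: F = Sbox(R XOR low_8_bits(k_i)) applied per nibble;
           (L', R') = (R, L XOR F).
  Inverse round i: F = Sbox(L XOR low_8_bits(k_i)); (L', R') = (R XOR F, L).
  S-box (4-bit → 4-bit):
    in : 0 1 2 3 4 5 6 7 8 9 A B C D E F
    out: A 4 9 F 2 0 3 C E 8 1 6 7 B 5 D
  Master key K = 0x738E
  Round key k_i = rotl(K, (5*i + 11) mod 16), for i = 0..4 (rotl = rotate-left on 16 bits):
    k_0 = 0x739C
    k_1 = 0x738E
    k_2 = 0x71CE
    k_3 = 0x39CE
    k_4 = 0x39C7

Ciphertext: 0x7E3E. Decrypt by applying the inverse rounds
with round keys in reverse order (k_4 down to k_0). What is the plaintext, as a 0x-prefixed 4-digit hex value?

s_0 = ciphertext = 0x7E3E
s_1 = InvRound(s_0, k_4) = 0x567E
s_2 = InvRound(s_1, k_3) = 0xF056
s_3 = InvRound(s_2, k_2) = 0xA3F0
s_4 = InvRound(s_3, k_1) = 0x6BA3
s_5 = InvRound(s_4, k_0) = 0x7F6B

0x7F6B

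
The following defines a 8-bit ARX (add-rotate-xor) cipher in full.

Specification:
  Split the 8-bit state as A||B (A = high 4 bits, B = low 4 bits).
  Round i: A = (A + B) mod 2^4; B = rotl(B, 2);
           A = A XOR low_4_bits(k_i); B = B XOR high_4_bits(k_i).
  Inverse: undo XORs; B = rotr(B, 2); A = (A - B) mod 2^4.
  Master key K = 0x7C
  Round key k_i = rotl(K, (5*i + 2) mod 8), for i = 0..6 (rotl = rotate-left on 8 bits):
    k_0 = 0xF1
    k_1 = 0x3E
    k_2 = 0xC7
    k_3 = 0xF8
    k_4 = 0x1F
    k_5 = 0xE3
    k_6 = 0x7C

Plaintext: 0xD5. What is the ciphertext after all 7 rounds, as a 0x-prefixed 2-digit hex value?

0xD8

s_0 = plaintext = 0xD5
s_1 = Round(s_0, k_0) = 0x3A
s_2 = Round(s_1, k_1) = 0x39
s_3 = Round(s_2, k_2) = 0xBA
s_4 = Round(s_3, k_3) = 0xD5
s_5 = Round(s_4, k_4) = 0xD4
s_6 = Round(s_5, k_5) = 0x2F
s_7 = Round(s_6, k_6) = 0xD8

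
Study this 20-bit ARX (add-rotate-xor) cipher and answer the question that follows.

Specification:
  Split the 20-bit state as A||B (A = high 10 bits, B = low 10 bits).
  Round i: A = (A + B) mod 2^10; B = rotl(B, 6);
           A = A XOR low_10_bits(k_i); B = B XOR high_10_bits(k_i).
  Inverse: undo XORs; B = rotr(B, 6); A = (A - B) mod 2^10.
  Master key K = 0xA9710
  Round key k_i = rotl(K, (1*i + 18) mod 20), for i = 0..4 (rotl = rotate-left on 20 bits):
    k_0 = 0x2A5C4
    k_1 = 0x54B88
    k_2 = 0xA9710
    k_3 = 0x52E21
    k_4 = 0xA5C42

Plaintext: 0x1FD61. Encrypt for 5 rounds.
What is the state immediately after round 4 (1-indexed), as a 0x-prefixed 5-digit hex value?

0x81657

s_0 = plaintext = 0x1FD61
s_1 = Round(s_0, k_0) = 0x090FF
s_2 = Round(s_1, k_1) = 0xAAE9D
s_3 = Round(s_2, k_2) = 0x961CC
s_4 = Round(s_3, k_3) = 0x81657
s_5 = Round(s_4, k_4) = 0x07B72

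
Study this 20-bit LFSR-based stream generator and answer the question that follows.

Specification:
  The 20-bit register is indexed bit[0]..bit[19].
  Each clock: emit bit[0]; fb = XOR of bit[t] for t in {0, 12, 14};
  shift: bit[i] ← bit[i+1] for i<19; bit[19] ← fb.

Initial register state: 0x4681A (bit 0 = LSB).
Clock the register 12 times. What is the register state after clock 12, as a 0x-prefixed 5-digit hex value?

0x60D46

reg_0 = 0x4681A
clock 1: out=0, reg = 0xA340D
clock 2: out=1, reg = 0x51A06
clock 3: out=0, reg = 0xA8D03
clock 4: out=1, reg = 0xD4681
clock 5: out=1, reg = 0x6A340
clock 6: out=0, reg = 0x351A0
clock 7: out=0, reg = 0x1A8D0
clock 8: out=0, reg = 0x0D468
clock 9: out=0, reg = 0x06A34
clock 10: out=0, reg = 0x8351A
clock 11: out=0, reg = 0xC1A8D
clock 12: out=1, reg = 0x60D46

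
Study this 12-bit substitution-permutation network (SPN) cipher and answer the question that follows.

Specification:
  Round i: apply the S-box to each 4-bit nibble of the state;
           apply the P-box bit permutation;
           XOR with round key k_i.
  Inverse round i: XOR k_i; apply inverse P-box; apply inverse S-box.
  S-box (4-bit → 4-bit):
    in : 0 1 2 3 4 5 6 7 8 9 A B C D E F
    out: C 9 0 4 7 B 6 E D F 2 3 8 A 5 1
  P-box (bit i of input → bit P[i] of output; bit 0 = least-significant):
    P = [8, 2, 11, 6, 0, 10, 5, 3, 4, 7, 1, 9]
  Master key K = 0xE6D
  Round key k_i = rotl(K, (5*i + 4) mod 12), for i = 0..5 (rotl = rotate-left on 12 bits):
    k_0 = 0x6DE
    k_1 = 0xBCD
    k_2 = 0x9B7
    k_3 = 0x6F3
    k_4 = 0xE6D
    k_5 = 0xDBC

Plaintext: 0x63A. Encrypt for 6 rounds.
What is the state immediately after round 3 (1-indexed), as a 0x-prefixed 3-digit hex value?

s_0 = plaintext = 0x63A
s_1 = Round(s_0, k_0) = 0x678
s_2 = Round(s_1, k_1) = 0x627
s_3 = Round(s_2, k_2) = 0x171
s_4 = Round(s_3, k_3) = 0x18B
s_5 = Round(s_4, k_4) = 0xD50
s_6 = Round(s_5, k_5) = 0x375

0x171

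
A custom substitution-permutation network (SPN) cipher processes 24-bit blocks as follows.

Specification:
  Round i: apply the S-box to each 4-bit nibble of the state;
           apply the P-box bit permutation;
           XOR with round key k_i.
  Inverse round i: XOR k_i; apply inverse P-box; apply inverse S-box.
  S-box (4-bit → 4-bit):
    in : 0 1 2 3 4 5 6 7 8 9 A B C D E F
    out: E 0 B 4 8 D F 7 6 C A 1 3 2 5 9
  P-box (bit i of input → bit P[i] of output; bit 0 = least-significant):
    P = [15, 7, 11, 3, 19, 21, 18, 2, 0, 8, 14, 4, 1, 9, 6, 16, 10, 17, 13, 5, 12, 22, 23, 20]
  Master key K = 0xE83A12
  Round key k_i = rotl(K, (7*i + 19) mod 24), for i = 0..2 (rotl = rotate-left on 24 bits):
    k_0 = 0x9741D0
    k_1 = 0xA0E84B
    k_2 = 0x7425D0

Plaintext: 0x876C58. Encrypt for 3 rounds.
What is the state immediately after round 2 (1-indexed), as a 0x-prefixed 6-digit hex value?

s_0 = plaintext = 0x876C58
s_1 = Round(s_0, k_0) = 0x586E17
s_2 = Round(s_1, k_1) = 0x331288
s_3 = Round(s_2, k_2) = 0xD00C41

0x331288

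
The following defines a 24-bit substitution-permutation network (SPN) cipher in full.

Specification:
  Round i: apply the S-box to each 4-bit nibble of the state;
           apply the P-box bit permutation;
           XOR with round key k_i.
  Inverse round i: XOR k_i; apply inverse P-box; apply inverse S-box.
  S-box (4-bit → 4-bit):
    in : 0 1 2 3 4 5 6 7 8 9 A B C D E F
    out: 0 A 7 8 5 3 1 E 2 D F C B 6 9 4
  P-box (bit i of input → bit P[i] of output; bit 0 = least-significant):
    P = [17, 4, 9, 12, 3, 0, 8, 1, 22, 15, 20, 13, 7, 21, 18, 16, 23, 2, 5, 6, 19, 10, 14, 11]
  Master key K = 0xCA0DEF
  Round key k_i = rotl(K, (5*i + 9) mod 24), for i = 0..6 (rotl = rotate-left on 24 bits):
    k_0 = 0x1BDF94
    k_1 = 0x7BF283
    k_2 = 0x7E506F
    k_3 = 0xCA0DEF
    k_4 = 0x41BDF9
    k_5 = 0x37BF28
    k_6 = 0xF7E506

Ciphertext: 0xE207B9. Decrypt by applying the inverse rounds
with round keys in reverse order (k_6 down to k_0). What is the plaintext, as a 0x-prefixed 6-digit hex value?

0x133EC7

s_0 = ciphertext = 0xE207B9
s_1 = InvRound(s_0, k_6) = 0xFD97CD
s_2 = InvRound(s_1, k_5) = 0xEA6E86
s_3 = InvRound(s_2, k_4) = 0x4A18AA
s_4 = InvRound(s_3, k_3) = 0x8C00D3
s_5 = InvRound(s_4, k_2) = 0xF2546C
s_6 = InvRound(s_5, k_1) = 0x5AE1CF
s_7 = InvRound(s_6, k_0) = 0x133EC7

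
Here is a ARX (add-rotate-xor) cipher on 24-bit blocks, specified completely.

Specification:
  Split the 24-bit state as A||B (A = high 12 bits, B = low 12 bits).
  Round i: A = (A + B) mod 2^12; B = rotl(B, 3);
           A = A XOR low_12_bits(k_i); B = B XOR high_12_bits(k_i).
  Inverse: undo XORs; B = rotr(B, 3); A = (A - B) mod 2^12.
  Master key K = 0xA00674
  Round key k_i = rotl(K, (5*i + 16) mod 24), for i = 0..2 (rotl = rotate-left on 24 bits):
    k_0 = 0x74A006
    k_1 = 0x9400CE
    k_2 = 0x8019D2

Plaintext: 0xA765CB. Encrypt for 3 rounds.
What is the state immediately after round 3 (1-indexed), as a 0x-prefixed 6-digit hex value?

s_0 = plaintext = 0xA765CB
s_1 = Round(s_0, k_0) = 0x047910
s_2 = Round(s_1, k_1) = 0x9991C4
s_3 = Round(s_2, k_2) = 0x28F621

0x28F621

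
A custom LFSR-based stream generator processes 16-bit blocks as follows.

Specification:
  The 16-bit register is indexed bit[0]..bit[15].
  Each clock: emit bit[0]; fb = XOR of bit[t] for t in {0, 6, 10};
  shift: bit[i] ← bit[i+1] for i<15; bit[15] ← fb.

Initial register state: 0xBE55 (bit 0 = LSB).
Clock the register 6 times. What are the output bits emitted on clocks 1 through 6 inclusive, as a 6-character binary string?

reg_0 = 0xBE55
clock 1: out=1, reg = 0xDF2A
clock 2: out=0, reg = 0xEF95
clock 3: out=1, reg = 0x77CA
clock 4: out=0, reg = 0x3BE5
clock 5: out=1, reg = 0x1DF2
clock 6: out=0, reg = 0x0EF9

101010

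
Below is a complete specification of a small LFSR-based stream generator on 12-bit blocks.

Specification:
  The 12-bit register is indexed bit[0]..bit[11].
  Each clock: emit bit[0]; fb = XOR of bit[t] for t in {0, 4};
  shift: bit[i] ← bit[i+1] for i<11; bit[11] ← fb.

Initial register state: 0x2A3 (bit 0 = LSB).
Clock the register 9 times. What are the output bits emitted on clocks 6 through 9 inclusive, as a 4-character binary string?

1010

reg_0 = 0x2A3
clock 1: out=1, reg = 0x951
clock 2: out=1, reg = 0x4A8
clock 3: out=0, reg = 0x254
clock 4: out=0, reg = 0x92A
clock 5: out=0, reg = 0x495
clock 6: out=1, reg = 0x24A
clock 7: out=0, reg = 0x125
clock 8: out=1, reg = 0x892
clock 9: out=0, reg = 0xC49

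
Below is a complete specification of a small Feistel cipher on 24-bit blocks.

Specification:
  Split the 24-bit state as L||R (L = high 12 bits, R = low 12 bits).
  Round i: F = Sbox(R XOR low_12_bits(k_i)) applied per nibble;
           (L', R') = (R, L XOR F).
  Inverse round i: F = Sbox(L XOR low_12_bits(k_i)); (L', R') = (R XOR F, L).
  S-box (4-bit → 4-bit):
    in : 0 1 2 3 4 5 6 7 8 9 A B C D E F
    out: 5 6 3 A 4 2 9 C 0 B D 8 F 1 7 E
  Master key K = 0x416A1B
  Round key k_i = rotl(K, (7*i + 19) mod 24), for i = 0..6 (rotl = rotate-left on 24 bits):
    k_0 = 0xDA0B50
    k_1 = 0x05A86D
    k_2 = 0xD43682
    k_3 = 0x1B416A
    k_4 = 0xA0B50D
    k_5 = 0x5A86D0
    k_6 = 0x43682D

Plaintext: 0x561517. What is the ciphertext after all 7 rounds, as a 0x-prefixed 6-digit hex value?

0xC4DA62

s_0 = plaintext = 0x561517
s_1 = Round(s_0, k_0) = 0x51722D
s_2 = Round(s_1, k_1) = 0x22D852
s_3 = Round(s_2, k_2) = 0x852538
s_4 = Round(s_3, k_3) = 0x538C71
s_5 = Round(s_4, k_4) = 0xC71EF7
s_6 = Round(s_5, k_5) = 0xEF7C4D
s_7 = Round(s_6, k_6) = 0xC4DA62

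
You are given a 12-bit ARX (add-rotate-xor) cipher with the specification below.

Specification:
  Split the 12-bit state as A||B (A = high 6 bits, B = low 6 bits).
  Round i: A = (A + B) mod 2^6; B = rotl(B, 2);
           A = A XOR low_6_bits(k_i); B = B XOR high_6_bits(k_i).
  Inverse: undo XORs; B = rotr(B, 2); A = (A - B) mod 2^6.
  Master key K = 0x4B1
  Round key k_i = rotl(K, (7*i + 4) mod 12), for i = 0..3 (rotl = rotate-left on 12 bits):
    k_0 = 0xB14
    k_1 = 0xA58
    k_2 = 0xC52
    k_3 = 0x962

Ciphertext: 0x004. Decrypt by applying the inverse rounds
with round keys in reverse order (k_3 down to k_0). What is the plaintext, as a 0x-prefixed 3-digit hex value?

0xE84

s_0 = ciphertext = 0x004
s_1 = InvRound(s_0, k_3) = 0x298
s_2 = InvRound(s_1, k_2) = 0xF9A
s_3 = InvRound(s_2, k_1) = 0xABC
s_4 = InvRound(s_3, k_0) = 0xE84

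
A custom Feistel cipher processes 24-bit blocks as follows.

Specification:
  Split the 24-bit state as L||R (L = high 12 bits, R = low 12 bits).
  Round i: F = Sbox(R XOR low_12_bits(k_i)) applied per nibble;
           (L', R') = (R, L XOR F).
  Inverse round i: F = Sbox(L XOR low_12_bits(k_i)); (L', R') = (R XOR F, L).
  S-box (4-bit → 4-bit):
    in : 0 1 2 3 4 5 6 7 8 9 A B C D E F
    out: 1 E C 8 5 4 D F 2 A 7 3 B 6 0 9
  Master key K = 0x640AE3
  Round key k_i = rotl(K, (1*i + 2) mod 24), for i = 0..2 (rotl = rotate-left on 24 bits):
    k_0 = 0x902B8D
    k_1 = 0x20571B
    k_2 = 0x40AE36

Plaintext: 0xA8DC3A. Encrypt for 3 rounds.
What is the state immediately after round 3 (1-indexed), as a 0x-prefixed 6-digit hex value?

s_0 = plaintext = 0xA8DC3A
s_1 = Round(s_0, k_0) = 0xC3A5B2
s_2 = Round(s_1, k_1) = 0x5B2040
s_3 = Round(s_2, k_2) = 0x04054F

0x04054F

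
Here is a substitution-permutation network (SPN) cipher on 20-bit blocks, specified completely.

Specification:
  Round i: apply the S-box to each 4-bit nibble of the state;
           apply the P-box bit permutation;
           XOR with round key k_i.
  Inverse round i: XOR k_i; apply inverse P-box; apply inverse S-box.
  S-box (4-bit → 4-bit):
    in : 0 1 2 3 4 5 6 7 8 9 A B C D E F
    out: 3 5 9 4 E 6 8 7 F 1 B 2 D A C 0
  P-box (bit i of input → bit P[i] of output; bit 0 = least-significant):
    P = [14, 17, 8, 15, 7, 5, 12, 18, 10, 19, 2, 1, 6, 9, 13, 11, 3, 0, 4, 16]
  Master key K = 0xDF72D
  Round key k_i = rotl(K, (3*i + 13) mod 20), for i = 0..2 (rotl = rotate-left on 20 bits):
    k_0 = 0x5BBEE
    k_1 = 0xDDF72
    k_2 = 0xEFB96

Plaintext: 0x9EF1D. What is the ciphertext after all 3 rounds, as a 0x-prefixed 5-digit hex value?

s_0 = plaintext = 0x9EF1D
s_1 = Round(s_0, k_0) = 0x70366
s_2 = Round(s_1, k_1) = 0x95D2F
s_3 = Round(s_2, k_2) = 0x2D91C

0x2D91C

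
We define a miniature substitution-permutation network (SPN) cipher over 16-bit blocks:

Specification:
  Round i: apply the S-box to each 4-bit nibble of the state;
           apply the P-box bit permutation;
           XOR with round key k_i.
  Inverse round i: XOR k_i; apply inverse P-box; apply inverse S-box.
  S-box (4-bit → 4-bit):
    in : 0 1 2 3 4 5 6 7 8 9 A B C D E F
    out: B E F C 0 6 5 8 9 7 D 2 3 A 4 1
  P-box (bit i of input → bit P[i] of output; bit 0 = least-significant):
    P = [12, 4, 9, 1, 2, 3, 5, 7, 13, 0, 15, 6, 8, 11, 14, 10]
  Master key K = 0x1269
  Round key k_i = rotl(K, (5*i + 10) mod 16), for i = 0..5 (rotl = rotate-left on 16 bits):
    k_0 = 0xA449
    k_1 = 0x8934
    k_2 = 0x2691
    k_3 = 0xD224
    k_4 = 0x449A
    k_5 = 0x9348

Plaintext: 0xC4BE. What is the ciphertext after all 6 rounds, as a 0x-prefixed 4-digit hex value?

0x2D0C

s_0 = plaintext = 0xC4BE
s_1 = Round(s_0, k_0) = 0xAF41
s_2 = Round(s_1, k_1) = 0xEE26
s_3 = Round(s_2, k_2) = 0xF43D
s_4 = Round(s_3, k_3) = 0xD396
s_5 = Round(s_4, k_4) = 0xDAF6
s_6 = Round(s_5, k_5) = 0x2D0C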